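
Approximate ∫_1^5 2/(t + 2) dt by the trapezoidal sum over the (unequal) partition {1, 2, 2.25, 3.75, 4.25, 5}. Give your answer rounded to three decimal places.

1.713

Subinterval widths: 1, 0.25, 1.5, 0.5, 0.75.
f(1) = 2/3, f(2) = 0.5, f(2.25) = 8/17, f(3.75) = 8/23, f(4.25) = 0.32, f(5) = 2/7.
On each subinterval the trapezoid contributes (Δt_i/2)·[f(t_{i-1}) + f(t_i)].
Sum ≈ 1.713.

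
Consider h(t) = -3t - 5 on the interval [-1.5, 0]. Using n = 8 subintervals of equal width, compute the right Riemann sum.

-4.546875

Δt = (0 − (-1.5))/8 = 0.1875.
Right endpoints: -1.3125, -1.125, -0.9375, -0.75, -0.5625, -0.375, -0.1875, 0.
h(-1.3125) = -1.0625, h(-1.125) = -1.625, h(-0.9375) = -2.1875, h(-0.75) = -2.75, h(-0.5625) = -3.3125, h(-0.375) = -3.875, h(-0.1875) = -4.4375, h(0) = -5.
Sum = Δt · [h(-1.3125) + h(-1.125) + h(-0.9375) + ...].
Sum = -4.546875.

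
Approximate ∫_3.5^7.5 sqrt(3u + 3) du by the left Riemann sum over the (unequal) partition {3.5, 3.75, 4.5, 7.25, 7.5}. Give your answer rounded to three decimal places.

Subinterval widths: 0.25, 0.75, 2.75, 0.25.
Left endpoints: 3.5, 3.75, 4.5, 7.25.
f(3.5) ≈ 3.674, f(3.75) ≈ 3.775, f(4.5) ≈ 4.062, f(7.25) ≈ 4.975.
Sum = Σ Δu_i · f(u_i).
Sum ≈ 16.164.

16.164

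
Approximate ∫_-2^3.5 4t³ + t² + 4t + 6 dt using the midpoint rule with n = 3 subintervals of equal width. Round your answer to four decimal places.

Δt = (3.5 − (-2))/3 = 11/6.
Midpoints: -13/12, 0.75, 31/12.
f(-13/12) = -485/216, f(0.75) = 11.25, f(31/12) = 19865/216.
Sum = Δt · [f(-13/12) + f(0.75) + f(31/12)].
Sum ≈ 185.1157.

185.1157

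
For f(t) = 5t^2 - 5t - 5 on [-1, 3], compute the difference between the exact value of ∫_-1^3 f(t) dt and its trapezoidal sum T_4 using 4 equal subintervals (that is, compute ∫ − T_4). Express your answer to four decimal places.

Exact integral: ∫_-1^3 f(t) dt ≈ 6.666667.
T_4 = 10.
Error ≈ 6.666667 − 10 ≈ -3.3333.

-3.3333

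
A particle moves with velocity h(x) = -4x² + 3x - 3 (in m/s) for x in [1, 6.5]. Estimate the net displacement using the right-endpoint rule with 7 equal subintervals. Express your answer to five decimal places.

Δx = (6.5 − 1)/7 = 11/14.
Right endpoints: 25/14, 18/7, 47/14, 29/7, 69/14, 40/7, 6.5.
h(25/14) = -1019/98, h(18/7) = -1065/49, h(47/14) = -3725/98, h(29/7) = -2902/49, h(69/14) = -8367/98, h(40/7) = -5707/49, h(6.5) = -152.5.
Sum = Δx · [h(25/14) + h(18/7) + h(47/14) + ...].
Sum ≈ -380.06122.

-380.06122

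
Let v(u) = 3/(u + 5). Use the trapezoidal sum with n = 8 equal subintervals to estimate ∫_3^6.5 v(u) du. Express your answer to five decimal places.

1.08910

Δu = (6.5 − 3)/8 = 0.4375.
v(3) = 0.375, v(3.4375) = 16/45, v(3.875) = 24/71, v(4.3125) = 48/149, v(4.75) = 4/13, v(5.1875) = 48/163, v(5.625) = 24/85, v(6.0625) = 16/59, v(6.5) = 6/23.
T_8 = (Δu/2)·[v(u_0) + 2v(u_1) + ... + 2v(u_{7}) + v(u_8)].
Sum ≈ 1.08910.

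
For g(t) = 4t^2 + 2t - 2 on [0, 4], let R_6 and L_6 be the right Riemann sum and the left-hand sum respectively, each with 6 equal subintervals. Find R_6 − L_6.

R_6 ≈ 118.5185185.
L_6 ≈ 70.5185185.
R_6 − L_6 = 48.

48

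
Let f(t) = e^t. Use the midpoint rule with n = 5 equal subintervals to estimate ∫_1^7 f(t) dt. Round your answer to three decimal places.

Δt = (7 − 1)/5 = 1.2.
Midpoints: 1.6, 2.8, 4, 5.2, 6.4.
f(1.6) ≈ 4.953, f(2.8) ≈ 16.445, f(4) ≈ 54.598, f(5.2) ≈ 181.272, f(6.4) ≈ 601.845.
Sum = Δt · [f(1.6) + f(2.8) + f(4) + f(5.2) + f(6.4)].
Sum ≈ 1030.936.

1030.936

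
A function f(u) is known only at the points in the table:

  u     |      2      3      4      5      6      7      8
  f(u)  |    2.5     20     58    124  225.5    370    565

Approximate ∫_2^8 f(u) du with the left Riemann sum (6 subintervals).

800

Δu = 1.
Sum = 1·[2.5 + 20 + 58 + 124 + 225.5 + 370] = 800.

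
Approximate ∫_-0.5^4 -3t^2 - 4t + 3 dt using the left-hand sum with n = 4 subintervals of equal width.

-48.26953125

Δt = (4 − (-0.5))/4 = 1.125.
Left endpoints: -0.5, 0.625, 1.75, 2.875.
f(-0.5) = 4.25, f(0.625) = -0.671875, f(1.75) = -13.1875, f(2.875) = -33.296875.
Sum = Δt · [f(-0.5) + f(0.625) + f(1.75) + f(2.875)].
Sum = -48.26953125.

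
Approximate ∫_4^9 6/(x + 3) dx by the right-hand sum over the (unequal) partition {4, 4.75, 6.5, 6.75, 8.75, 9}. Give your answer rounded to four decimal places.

Subinterval widths: 0.75, 1.75, 0.25, 2, 0.25.
Right endpoints: 4.75, 6.5, 6.75, 8.75, 9.
f(4.75) = 24/31, f(6.5) = 12/19, f(6.75) = 8/13, f(8.75) = 24/47, f(9) = 0.5.
Sum = Σ Δx_i · f(x_i).
Sum ≈ 2.9860.

2.9860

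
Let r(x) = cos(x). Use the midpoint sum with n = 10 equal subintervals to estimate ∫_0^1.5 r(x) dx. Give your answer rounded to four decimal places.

Δx = (1.5 − 0)/10 = 0.15.
Midpoints: 0.075, 0.225, 0.375, 0.525, 0.675, 0.825, 0.975, 1.125, 1.275, 1.425.
r(0.075) ≈ 0.9972, r(0.225) ≈ 0.9748, r(0.375) ≈ 0.9305, r(0.525) ≈ 0.8653, r(0.675) ≈ 0.7807, r(0.825) ≈ 0.6786, r(0.975) ≈ 0.5612, r(1.125) ≈ 0.4312, r(1.275) ≈ 0.2915, r(1.425) ≈ 0.1453.
Sum = Δx · [r(0.075) + r(0.225) + r(0.375) + ...].
Sum ≈ 0.9984.

0.9984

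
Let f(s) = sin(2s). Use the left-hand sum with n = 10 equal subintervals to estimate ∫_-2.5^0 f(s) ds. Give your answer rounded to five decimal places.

Δs = (0 − (-2.5))/10 = 0.25.
Left endpoints: -2.5, -2.25, -2, -1.75, -1.5, -1.25, -1, -0.75, -0.5, -0.25.
f(-2.5) ≈ 0.95892, f(-2.25) ≈ 0.97753, f(-2) ≈ 0.75680, f(-1.75) ≈ 0.35078, f(-1.5) ≈ -0.14112, f(-1.25) ≈ -0.59847, f(-1) ≈ -0.90930, f(-0.75) ≈ -0.99749, f(-0.5) ≈ -0.84147, f(-0.25) ≈ -0.47943.
Sum = Δs · [f(-2.5) + f(-2.25) + f(-2) + ...].
Sum ≈ -0.23081.

-0.23081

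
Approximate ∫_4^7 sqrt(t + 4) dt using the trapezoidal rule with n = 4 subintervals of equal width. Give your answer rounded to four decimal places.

Δt = (7 − 4)/4 = 0.75.
f(4) ≈ 2.8284, f(4.75) ≈ 2.9580, f(5.5) ≈ 3.0822, f(6.25) ≈ 3.2016, f(7) ≈ 3.3166.
T_4 = (Δt/2)·[f(t_0) + 2f(t_1) + 2f(t_2) + 2f(t_3) + f(t_4)].
Sum ≈ 9.2358.

9.2358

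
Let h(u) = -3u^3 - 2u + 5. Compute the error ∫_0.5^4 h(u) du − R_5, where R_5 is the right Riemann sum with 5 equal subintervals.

Exact integral: ∫_0.5^4 h(u) du = -190.203125.
R_5 = -265.51.
Error = -190.203125 − (-265.51) = 75.306875.

75.306875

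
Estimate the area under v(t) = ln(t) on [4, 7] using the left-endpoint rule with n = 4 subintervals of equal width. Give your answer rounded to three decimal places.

Δt = (7 − 4)/4 = 0.75.
Left endpoints: 4, 4.75, 5.5, 6.25.
v(4) ≈ 1.386, v(4.75) ≈ 1.558, v(5.5) ≈ 1.705, v(6.25) ≈ 1.833.
Sum = Δt · [v(4) + v(4.75) + v(5.5) + v(6.25)].
Sum ≈ 4.861.

4.861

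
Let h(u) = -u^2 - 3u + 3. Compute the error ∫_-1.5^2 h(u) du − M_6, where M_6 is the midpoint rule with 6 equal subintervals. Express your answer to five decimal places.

-0.09925

Exact integral: ∫_-1.5^2 h(u) du ≈ 4.0833333.
M_6 ≈ 4.1825810.
Error ≈ 4.0833333 − 4.1825810 ≈ -0.09925.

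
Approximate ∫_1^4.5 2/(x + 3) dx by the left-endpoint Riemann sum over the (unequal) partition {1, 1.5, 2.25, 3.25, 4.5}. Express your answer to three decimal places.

Subinterval widths: 0.5, 0.75, 1, 1.25.
Left endpoints: 1, 1.5, 2.25, 3.25.
f(1) = 0.5, f(1.5) = 4/9, f(2.25) = 8/21, f(3.25) = 0.32.
Sum = Σ Δx_i · f(x_i).
Sum ≈ 1.364.

1.364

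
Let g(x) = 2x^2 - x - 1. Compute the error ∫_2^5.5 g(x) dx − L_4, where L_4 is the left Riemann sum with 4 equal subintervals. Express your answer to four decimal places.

Exact integral: ∫_2^5.5 g(x) dx ≈ 88.958333.
L_4 = 68.4140625.
Error ≈ 88.958333 − 68.4140625 ≈ 20.5443.

20.5443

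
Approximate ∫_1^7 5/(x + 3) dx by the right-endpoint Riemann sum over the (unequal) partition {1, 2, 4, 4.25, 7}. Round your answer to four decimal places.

3.9760

Subinterval widths: 1, 2, 0.25, 2.75.
Right endpoints: 2, 4, 4.25, 7.
f(2) = 1, f(4) = 5/7, f(4.25) = 20/29, f(7) = 0.5.
Sum = Σ Δx_i · f(x_i).
Sum ≈ 3.9760.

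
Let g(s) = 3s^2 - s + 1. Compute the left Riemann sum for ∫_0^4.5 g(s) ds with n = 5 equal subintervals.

62.01

Δs = (4.5 − 0)/5 = 0.9.
Left endpoints: 0, 0.9, 1.8, 2.7, 3.6.
g(0) = 1, g(0.9) = 2.53, g(1.8) = 8.92, g(2.7) = 20.17, g(3.6) = 36.28.
Sum = Δs · [g(0) + g(0.9) + g(1.8) + g(2.7) + g(3.6)].
Sum = 62.01.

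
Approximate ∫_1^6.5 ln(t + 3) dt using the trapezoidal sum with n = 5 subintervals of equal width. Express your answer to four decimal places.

10.3276

Δt = (6.5 − 1)/5 = 1.1.
f(1) ≈ 1.3863, f(2.1) ≈ 1.6292, f(3.2) ≈ 1.8245, f(4.3) ≈ 1.9879, f(5.4) ≈ 2.1282, f(6.5) ≈ 2.2513.
T_5 = (Δt/2)·[f(t_0) + 2f(t_1) + ... + 2f(t_{4}) + f(t_5)].
Sum ≈ 10.3276.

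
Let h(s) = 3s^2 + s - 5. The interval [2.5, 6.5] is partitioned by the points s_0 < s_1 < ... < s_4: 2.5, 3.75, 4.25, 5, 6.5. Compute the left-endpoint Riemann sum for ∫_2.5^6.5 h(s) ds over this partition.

193.359375

Subinterval widths: 1.25, 0.5, 0.75, 1.5.
Left endpoints: 2.5, 3.75, 4.25, 5.
h(2.5) = 16.25, h(3.75) = 40.9375, h(4.25) = 53.4375, h(5) = 75.
Sum = Σ Δs_i · h(s_i).
Sum = 193.359375.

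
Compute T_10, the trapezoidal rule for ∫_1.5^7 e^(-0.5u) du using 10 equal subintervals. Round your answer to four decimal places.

Δu = (7 − 1.5)/10 = 0.55.
f(1.5) ≈ 0.4724, f(2.05) ≈ 0.3588, f(2.6) ≈ 0.2725, f(3.15) ≈ 0.2070, f(3.7) ≈ 0.1572, f(4.25) ≈ 0.1194, f(4.8) ≈ 0.0907, f(5.35) ≈ 0.0689, f(5.9) ≈ 0.0523, f(6.45) ≈ 0.0398, f(7) ≈ 0.0302.
T_10 = (Δu/2)·[f(u_0) + 2f(u_1) + ... + 2f(u_{9}) + f(u_10)].
Sum ≈ 0.8899.

0.8899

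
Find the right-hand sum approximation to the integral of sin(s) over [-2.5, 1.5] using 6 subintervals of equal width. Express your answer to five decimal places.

Δs = (1.5 − (-2.5))/6 = 2/3.
Right endpoints: -11/6, -7/6, -0.5, 1/6, 5/6, 1.5.
f(-11/6) ≈ -0.96573, f(-7/6) ≈ -0.91944, f(-0.5) ≈ -0.47943, f(1/6) ≈ 0.16590, f(5/6) ≈ 0.74018, f(1.5) ≈ 0.99749.
Sum = Δs · [f(-11/6) + f(-7/6) + f(-0.5) + ...].
Sum ≈ -0.30736.

-0.30736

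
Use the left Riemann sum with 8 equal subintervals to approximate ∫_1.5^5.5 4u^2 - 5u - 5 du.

105

Δu = (5.5 − 1.5)/8 = 0.5.
Left endpoints: 1.5, 2, 2.5, 3, 3.5, 4, 4.5, 5.
f(1.5) = -3.5, f(2) = 1, f(2.5) = 7.5, f(3) = 16, f(3.5) = 26.5, f(4) = 39, f(4.5) = 53.5, f(5) = 70.
Sum = Δu · [f(1.5) + f(2) + f(2.5) + ...].
Sum = 105.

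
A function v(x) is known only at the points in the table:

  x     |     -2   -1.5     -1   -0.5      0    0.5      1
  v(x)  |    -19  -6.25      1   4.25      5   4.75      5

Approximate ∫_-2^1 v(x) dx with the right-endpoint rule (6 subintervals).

6.875

Δx = 0.5.
Sum = 0.5·[(-6.25) + 1 + 4.25 + 5 + 4.75 + 5] = 6.875.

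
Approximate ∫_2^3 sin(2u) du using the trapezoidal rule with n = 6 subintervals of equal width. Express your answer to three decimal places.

Δu = (3 − 2)/6 = 1/6.
f(2) ≈ -0.757, f(13/6) ≈ -0.929, f(7/3) ≈ -0.999, f(2.5) ≈ -0.959, f(8/3) ≈ -0.813, f(17/6) ≈ -0.578, f(3) ≈ -0.279.
T_6 = (Δu/2)·[f(u_0) + 2f(u_1) + ... + 2f(u_{5}) + f(u_6)].
Sum ≈ -0.799.

-0.799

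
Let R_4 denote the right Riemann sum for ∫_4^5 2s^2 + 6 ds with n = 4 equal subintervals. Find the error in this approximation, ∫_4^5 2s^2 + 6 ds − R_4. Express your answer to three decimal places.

-2.271

Exact integral: ∫_4^5 f(s) ds ≈ 46.66667.
R_4 = 48.9375.
Error ≈ 46.66667 − 48.9375 ≈ -2.271.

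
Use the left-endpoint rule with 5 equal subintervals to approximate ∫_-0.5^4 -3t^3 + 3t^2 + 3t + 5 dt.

Δt = (4 − (-0.5))/5 = 0.9.
Left endpoints: -0.5, 0.4, 1.3, 2.2, 3.1.
f(-0.5) = 4.625, f(0.4) = 6.488, f(1.3) = 7.379, f(2.2) = -5.824, f(3.1) = -46.243.
Sum = Δt · [f(-0.5) + f(0.4) + f(1.3) + f(2.2) + f(3.1)].
Sum = -30.2175.

-30.2175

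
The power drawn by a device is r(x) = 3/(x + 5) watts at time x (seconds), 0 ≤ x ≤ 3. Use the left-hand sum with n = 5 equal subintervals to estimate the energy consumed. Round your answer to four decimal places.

Δx = (3 − 0)/5 = 0.6.
Left endpoints: 0, 0.6, 1.2, 1.8, 2.4.
r(0) = 0.6, r(0.6) = 15/28, r(1.2) = 15/31, r(1.8) = 15/34, r(2.4) = 15/37.
Sum = Δx · [r(0) + r(0.6) + r(1.2) + r(1.8) + r(2.4)].
Sum ≈ 1.4797.

1.4797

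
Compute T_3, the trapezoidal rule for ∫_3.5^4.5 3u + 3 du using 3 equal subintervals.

15

Δu = (4.5 − 3.5)/3 = 1/3.
f(3.5) = 13.5, f(23/6) = 14.5, f(25/6) = 15.5, f(4.5) = 16.5.
T_3 = (Δu/2)·[f(u_0) + 2f(u_1) + 2f(u_2) + f(u_3)].
Sum = 15.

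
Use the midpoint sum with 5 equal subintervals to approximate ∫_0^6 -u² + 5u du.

Δu = (6 − 0)/5 = 1.2.
Midpoints: 0.6, 1.8, 3, 4.2, 5.4.
f(0.6) = 2.64, f(1.8) = 5.76, f(3) = 6, f(4.2) = 3.36, f(5.4) = -2.16.
Sum = Δu · [f(0.6) + f(1.8) + f(3) + f(4.2) + f(5.4)].
Sum = 18.72.

18.72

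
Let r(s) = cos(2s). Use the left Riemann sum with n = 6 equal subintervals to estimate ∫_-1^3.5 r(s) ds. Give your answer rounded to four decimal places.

Δs = (3.5 − (-1))/6 = 0.75.
Left endpoints: -1, -0.25, 0.5, 1.25, 2, 2.75.
r(-1) ≈ -0.4161, r(-0.25) ≈ 0.8776, r(0.5) ≈ 0.5403, r(1.25) ≈ -0.8011, r(2) ≈ -0.6536, r(2.75) ≈ 0.7087.
Sum = Δs · [r(-1) + r(-0.25) + r(0.5) + ...].
Sum ≈ 0.1917.

0.1917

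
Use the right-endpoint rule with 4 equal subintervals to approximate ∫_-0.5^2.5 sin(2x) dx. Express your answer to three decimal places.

Δx = (2.5 − (-0.5))/4 = 0.75.
Right endpoints: 0.25, 1, 1.75, 2.5.
f(0.25) ≈ 0.479, f(1) ≈ 0.909, f(1.75) ≈ -0.351, f(2.5) ≈ -0.959.
Sum = Δx · [f(0.25) + f(1) + f(1.75) + f(2.5)].
Sum ≈ 0.059.

0.059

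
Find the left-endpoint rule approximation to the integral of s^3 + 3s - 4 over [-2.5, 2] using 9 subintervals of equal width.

-36.5625

Δs = (2 − (-2.5))/9 = 0.5.
Left endpoints: -2.5, -2, -1.5, -1, -0.5, 0, 0.5, 1, 1.5.
f(-2.5) = -27.125, f(-2) = -18, f(-1.5) = -11.875, f(-1) = -8, f(-0.5) = -5.625, f(0) = -4, f(0.5) = -2.375, f(1) = 0, f(1.5) = 3.875.
Sum = Δs · [f(-2.5) + f(-2) + f(-1.5) + ...].
Sum = -36.5625.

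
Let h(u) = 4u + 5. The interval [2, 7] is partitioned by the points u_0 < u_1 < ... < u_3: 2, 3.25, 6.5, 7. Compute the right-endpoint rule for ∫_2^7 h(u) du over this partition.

Subinterval widths: 1.25, 3.25, 0.5.
Right endpoints: 3.25, 6.5, 7.
h(3.25) = 18, h(6.5) = 31, h(7) = 33.
Sum = Σ Δu_i · h(u_i).
Sum = 139.75.

139.75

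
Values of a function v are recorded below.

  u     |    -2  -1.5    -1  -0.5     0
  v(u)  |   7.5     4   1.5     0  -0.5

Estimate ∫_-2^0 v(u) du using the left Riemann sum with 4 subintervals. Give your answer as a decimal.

Δu = 0.5.
Sum = 0.5·[7.5 + 4 + 1.5 + 0] = 6.5.

6.5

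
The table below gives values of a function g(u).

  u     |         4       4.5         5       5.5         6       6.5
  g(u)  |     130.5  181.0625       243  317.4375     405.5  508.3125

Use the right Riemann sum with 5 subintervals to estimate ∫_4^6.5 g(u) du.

Δu = 0.5.
Sum = 0.5·[181.0625 + 243 + 317.4375 + 405.5 + 508.3125] = 827.65625.

827.65625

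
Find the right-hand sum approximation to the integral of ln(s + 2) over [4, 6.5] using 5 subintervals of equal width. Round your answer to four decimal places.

5.0261

Δs = (6.5 − 4)/5 = 0.5.
Right endpoints: 4.5, 5, 5.5, 6, 6.5.
f(4.5) ≈ 1.8718, f(5) ≈ 1.9459, f(5.5) ≈ 2.0149, f(6) ≈ 2.0794, f(6.5) ≈ 2.1401.
Sum = Δs · [f(4.5) + f(5) + f(5.5) + f(6) + f(6.5)].
Sum ≈ 5.0261.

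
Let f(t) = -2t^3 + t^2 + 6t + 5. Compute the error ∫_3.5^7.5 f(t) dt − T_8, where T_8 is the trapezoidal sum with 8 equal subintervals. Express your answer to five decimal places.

5.33333

Exact integral: ∫_3.5^7.5 f(t) dt ≈ -1228.6666667.
T_8 = -1234.
Error ≈ -1228.6666667 − (-1234) ≈ 5.33333.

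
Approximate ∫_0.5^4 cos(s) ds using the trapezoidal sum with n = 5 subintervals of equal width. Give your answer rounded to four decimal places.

Δs = (4 − 0.5)/5 = 0.7.
f(0.5) ≈ 0.8776, f(1.2) ≈ 0.3624, f(1.9) ≈ -0.3233, f(2.6) ≈ -0.8569, f(3.3) ≈ -0.9875, f(4) ≈ -0.6536.
T_5 = (Δs/2)·[f(s_0) + 2f(s_1) + ... + 2f(s_{4}) + f(s_5)].
Sum ≈ -1.1853.

-1.1853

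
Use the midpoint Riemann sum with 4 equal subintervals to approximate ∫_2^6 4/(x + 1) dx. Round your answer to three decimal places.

3.374

Δx = (6 − 2)/4 = 1.
Midpoints: 2.5, 3.5, 4.5, 5.5.
f(2.5) = 8/7, f(3.5) = 8/9, f(4.5) = 8/11, f(5.5) = 8/13.
Sum = Δx · [f(2.5) + f(3.5) + f(4.5) + f(5.5)].
Sum ≈ 3.374.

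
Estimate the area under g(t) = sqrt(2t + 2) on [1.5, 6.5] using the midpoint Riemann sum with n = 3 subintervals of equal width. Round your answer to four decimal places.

15.6596

Δt = (6.5 − 1.5)/3 = 5/3.
Midpoints: 7/3, 4, 17/3.
g(7/3) ≈ 2.5820, g(4) ≈ 3.1623, g(17/3) ≈ 3.6515.
Sum = Δt · [g(7/3) + g(4) + g(17/3)].
Sum ≈ 15.6596.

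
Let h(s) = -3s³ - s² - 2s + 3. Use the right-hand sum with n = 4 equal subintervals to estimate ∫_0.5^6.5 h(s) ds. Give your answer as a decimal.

Δs = (6.5 − 0.5)/4 = 1.5.
Right endpoints: 2, 3.5, 5, 6.5.
h(2) = -29, h(3.5) = -144.875, h(5) = -407, h(6.5) = -876.125.
Sum = Δs · [h(2) + h(3.5) + h(5) + h(6.5)].
Sum = -2185.5.

-2185.5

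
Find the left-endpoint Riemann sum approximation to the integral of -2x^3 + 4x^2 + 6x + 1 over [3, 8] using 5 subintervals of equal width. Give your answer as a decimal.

-855

Δx = (8 − 3)/5 = 1.
Left endpoints: 3, 4, 5, 6, 7.
f(3) = 1, f(4) = -39, f(5) = -119, f(6) = -251, f(7) = -447.
Sum = Δx · [f(3) + f(4) + f(5) + f(6) + f(7)].
Sum = -855.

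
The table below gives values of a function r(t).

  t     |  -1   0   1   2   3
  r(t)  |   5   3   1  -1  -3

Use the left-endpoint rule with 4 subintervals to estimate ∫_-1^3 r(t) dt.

8

Δt = 1.
Sum = 1·[5 + 3 + 1 + (-1)] = 8.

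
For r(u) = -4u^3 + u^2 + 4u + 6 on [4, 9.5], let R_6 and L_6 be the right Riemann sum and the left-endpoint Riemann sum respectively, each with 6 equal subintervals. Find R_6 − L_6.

R_6 ≈ -8915.1307870.
L_6 ≈ -6094.3182870.
R_6 − L_6 = -2820.8125.

-2820.8125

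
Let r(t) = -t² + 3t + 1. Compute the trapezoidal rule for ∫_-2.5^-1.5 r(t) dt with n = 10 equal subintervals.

Δt = (-1.5 − (-2.5))/10 = 0.1.
r(-2.5) = -12.75, r(-2.4) = -11.96, r(-2.3) = -11.19, r(-2.2) = -10.44, r(-2.1) = -9.71, r(-2) = -9, r(-1.9) = -8.31, r(-1.8) = -7.64, r(-1.7) = -6.99, r(-1.6) = -6.36, r(-1.5) = -5.75.
T_10 = (Δt/2)·[r(t_0) + 2r(t_1) + ... + 2r(t_{9}) + r(t_10)].
Sum = -9.085.

-9.085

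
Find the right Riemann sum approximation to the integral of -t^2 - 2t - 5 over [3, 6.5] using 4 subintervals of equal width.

-151.34765625

Δt = (6.5 − 3)/4 = 0.875.
Right endpoints: 3.875, 4.75, 5.625, 6.5.
f(3.875) = -27.765625, f(4.75) = -37.0625, f(5.625) = -47.890625, f(6.5) = -60.25.
Sum = Δt · [f(3.875) + f(4.75) + f(5.625) + f(6.5)].
Sum = -151.34765625.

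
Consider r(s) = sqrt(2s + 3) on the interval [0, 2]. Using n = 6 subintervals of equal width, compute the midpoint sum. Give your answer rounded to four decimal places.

4.4423

Δs = (2 − 0)/6 = 1/3.
Midpoints: 1/6, 0.5, 5/6, 7/6, 1.5, 11/6.
r(1/6) ≈ 1.8257, r(0.5) ≈ 2.0000, r(5/6) ≈ 2.1602, r(7/6) ≈ 2.3094, r(1.5) ≈ 2.4495, r(11/6) ≈ 2.5820.
Sum = Δs · [r(1/6) + r(0.5) + r(5/6) + ...].
Sum ≈ 4.4423.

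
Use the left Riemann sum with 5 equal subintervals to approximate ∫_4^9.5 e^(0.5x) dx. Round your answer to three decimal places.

Δx = (9.5 − 4)/5 = 1.1.
Left endpoints: 4, 5.1, 6.2, 7.3, 8.4.
f(4) ≈ 7.389, f(5.1) ≈ 12.807, f(6.2) ≈ 22.198, f(7.3) ≈ 38.475, f(8.4) ≈ 66.686.
Sum = Δx · [f(4) + f(5.1) + f(6.2) + f(7.3) + f(8.4)].
Sum ≈ 162.311.

162.311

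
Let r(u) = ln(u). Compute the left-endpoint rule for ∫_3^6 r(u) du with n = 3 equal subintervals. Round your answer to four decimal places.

Δu = (6 − 3)/3 = 1.
Left endpoints: 3, 4, 5.
r(3) ≈ 1.0986, r(4) ≈ 1.3863, r(5) ≈ 1.6094.
Sum = Δu · [r(3) + r(4) + r(5)].
Sum ≈ 4.0943.

4.0943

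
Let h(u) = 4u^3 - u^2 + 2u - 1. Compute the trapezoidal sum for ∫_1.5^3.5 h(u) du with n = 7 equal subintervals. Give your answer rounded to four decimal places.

Δu = (3.5 − 1.5)/7 = 2/7.
h(1.5) = 13.25, h(25/14) = 30403/1372, h(29/14) = 47203/1372, h(33/14) = 69347/1372, h(37/14) = 97603/1372, h(41/14) = 132739/1372, h(45/14) = 175523/1372, h(3.5) = 165.25.
T_7 = (Δu/2)·[h(u_0) + 2h(u_1) + ... + 2h(u_{6}) + h(u_7)].
Sum ≈ 140.6224.

140.6224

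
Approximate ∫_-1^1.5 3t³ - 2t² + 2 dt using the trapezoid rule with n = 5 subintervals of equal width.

5.15625

Δt = (1.5 − (-1))/5 = 0.5.
f(-1) = -3, f(-0.5) = 1.125, f(0) = 2, f(0.5) = 1.875, f(1) = 3, f(1.5) = 7.625.
T_5 = (Δt/2)·[f(t_0) + 2f(t_1) + ... + 2f(t_{4}) + f(t_5)].
Sum = 5.15625.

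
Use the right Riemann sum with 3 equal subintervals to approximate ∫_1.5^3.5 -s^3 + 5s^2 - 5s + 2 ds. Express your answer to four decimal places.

8.3796

Δs = (3.5 − 1.5)/3 = 2/3.
Right endpoints: 13/6, 17/6, 3.5.
f(13/6) = 965/216, f(17/6) = 1129/216, f(3.5) = 2.875.
Sum = Δs · [f(13/6) + f(17/6) + f(3.5)].
Sum ≈ 8.3796.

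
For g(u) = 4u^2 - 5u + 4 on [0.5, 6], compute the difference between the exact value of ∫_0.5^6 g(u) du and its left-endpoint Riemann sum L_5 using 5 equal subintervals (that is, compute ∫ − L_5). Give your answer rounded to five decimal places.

59.08833

Exact integral: ∫_0.5^6 g(u) du ≈ 220.4583333.
L_5 = 161.37.
Error ≈ 220.4583333 − 161.37 ≈ 59.08833.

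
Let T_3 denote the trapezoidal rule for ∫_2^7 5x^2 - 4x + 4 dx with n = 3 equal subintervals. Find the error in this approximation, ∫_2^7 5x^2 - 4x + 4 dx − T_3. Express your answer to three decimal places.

Exact integral: ∫_2^7 f(x) dx ≈ 488.33333.
T_3 ≈ 499.90741.
Error ≈ 488.33333 − 499.90741 ≈ -11.574.

-11.574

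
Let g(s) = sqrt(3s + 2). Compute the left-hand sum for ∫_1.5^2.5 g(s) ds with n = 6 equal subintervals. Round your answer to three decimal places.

Δs = (2.5 − 1.5)/6 = 1/6.
Left endpoints: 1.5, 5/3, 11/6, 2, 13/6, 7/3.
g(1.5) ≈ 2.550, g(5/3) ≈ 2.646, g(11/6) ≈ 2.739, g(2) ≈ 2.828, g(13/6) ≈ 2.915, g(7/3) ≈ 3.000.
Sum = Δs · [g(1.5) + g(5/3) + g(11/6) + ...].
Sum ≈ 2.780.

2.780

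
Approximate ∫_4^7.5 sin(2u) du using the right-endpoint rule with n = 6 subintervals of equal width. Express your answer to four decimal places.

0.1725

Δu = (7.5 − 4)/6 = 7/12.
Right endpoints: 55/12, 31/6, 5.75, 19/3, 83/12, 7.5.
f(55/12) ≈ 0.2553, f(31/6) ≈ -0.7886, f(5.75) ≈ -0.8755, f(19/3) ≈ 0.1001, f(83/12) ≈ 0.9542, f(7.5) ≈ 0.6503.
Sum = Δu · [f(55/12) + f(31/6) + f(5.75) + ...].
Sum ≈ 0.1725.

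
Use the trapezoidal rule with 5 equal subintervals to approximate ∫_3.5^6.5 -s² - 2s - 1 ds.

Δs = (6.5 − 3.5)/5 = 0.6.
f(3.5) = -20.25, f(4.1) = -26.01, f(4.7) = -32.49, f(5.3) = -39.69, f(5.9) = -47.61, f(6.5) = -56.25.
T_5 = (Δs/2)·[f(s_0) + 2f(s_1) + ... + 2f(s_{4}) + f(s_5)].
Sum = -110.43.

-110.43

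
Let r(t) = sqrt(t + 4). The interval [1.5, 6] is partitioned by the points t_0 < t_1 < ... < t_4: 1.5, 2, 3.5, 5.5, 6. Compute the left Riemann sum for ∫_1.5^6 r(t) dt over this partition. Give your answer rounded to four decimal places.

Subinterval widths: 0.5, 1.5, 2, 0.5.
Left endpoints: 1.5, 2, 3.5, 5.5.
r(1.5) ≈ 2.3452, r(2) ≈ 2.4495, r(3.5) ≈ 2.7386, r(5.5) ≈ 3.0822.
Sum = Σ Δt_i · r(t_i).
Sum ≈ 11.8652.

11.8652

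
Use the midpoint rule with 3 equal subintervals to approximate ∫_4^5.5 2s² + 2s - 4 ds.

76.4375

Δs = (5.5 − 4)/3 = 0.5.
Midpoints: 4.25, 4.75, 5.25.
f(4.25) = 40.625, f(4.75) = 50.625, f(5.25) = 61.625.
Sum = Δs · [f(4.25) + f(4.75) + f(5.25)].
Sum = 76.4375.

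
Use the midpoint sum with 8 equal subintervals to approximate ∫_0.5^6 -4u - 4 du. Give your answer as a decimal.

-93.5

Δu = (6 − 0.5)/8 = 0.6875.
Midpoints: 0.84375, 1.53125, 2.21875, 2.90625, 3.59375, 4.28125, 4.96875, 5.65625.
f(0.84375) = -7.375, f(1.53125) = -10.125, f(2.21875) = -12.875, f(2.90625) = -15.625, f(3.59375) = -18.375, f(4.28125) = -21.125, f(4.96875) = -23.875, f(5.65625) = -26.625.
Sum = Δu · [f(0.84375) + f(1.53125) + f(2.21875) + ...].
Sum = -93.5.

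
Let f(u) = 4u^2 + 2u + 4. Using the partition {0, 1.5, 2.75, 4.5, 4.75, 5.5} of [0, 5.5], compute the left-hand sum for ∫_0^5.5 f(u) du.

196.875

Subinterval widths: 1.5, 1.25, 1.75, 0.25, 0.75.
Left endpoints: 0, 1.5, 2.75, 4.5, 4.75.
f(0) = 4, f(1.5) = 16, f(2.75) = 39.75, f(4.5) = 94, f(4.75) = 103.75.
Sum = Σ Δu_i · f(u_i).
Sum = 196.875.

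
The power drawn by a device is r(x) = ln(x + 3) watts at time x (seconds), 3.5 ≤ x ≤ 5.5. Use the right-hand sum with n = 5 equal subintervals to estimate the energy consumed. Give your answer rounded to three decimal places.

4.077

Δx = (5.5 − 3.5)/5 = 0.4.
Right endpoints: 3.9, 4.3, 4.7, 5.1, 5.5.
r(3.9) ≈ 1.932, r(4.3) ≈ 1.988, r(4.7) ≈ 2.041, r(5.1) ≈ 2.092, r(5.5) ≈ 2.140.
Sum = Δx · [r(3.9) + r(4.3) + r(4.7) + r(5.1) + r(5.5)].
Sum ≈ 4.077.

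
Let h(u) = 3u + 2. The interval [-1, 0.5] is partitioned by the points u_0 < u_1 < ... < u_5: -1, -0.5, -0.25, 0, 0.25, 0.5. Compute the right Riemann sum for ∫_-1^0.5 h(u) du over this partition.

2.625

Subinterval widths: 0.5, 0.25, 0.25, 0.25, 0.25.
Right endpoints: -0.5, -0.25, 0, 0.25, 0.5.
h(-0.5) = 0.5, h(-0.25) = 1.25, h(0) = 2, h(0.25) = 2.75, h(0.5) = 3.5.
Sum = Σ Δu_i · h(u_i).
Sum = 2.625.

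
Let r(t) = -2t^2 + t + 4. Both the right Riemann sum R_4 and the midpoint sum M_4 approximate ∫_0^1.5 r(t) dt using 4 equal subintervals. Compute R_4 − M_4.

-0.66796875

R_4 = 4.2421875.
M_4 = 4.91015625.
R_4 − M_4 = -0.66796875.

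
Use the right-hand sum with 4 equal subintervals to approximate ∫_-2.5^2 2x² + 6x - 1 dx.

Δx = (2 − (-2.5))/4 = 1.125.
Right endpoints: -1.375, -0.25, 0.875, 2.
f(-1.375) = -5.46875, f(-0.25) = -2.375, f(0.875) = 5.78125, f(2) = 19.
Sum = Δx · [f(-1.375) + f(-0.25) + f(0.875) + f(2)].
Sum = 19.0546875.

19.0546875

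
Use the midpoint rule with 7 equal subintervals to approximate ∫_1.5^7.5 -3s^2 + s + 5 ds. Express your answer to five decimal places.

-360.39796

Δs = (7.5 − 1.5)/7 = 6/7.
Midpoints: 27/14, 39/14, 51/14, 4.5, 75/14, 87/14, 99/14.
f(27/14) = -829/196, f(39/14) = -3037/196, f(51/14) = -6109/196, f(4.5) = -51.25, f(75/14) = -14845/196, f(87/14) = -20509/196, f(99/14) = -27037/196.
Sum = Δs · [f(27/14) + f(39/14) + f(51/14) + ...].
Sum ≈ -360.39796.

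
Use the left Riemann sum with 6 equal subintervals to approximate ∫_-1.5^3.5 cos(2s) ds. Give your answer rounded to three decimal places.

Δs = (3.5 − (-1.5))/6 = 5/6.
Left endpoints: -1.5, -2/3, 1/6, 1, 11/6, 8/3.
f(-1.5) ≈ -0.990, f(-2/3) ≈ 0.235, f(1/6) ≈ 0.945, f(1) ≈ -0.416, f(11/6) ≈ -0.865, f(8/3) ≈ 0.582.
Sum = Δs · [f(-1.5) + f(-2/3) + f(1/6) + ...].
Sum ≈ -0.425.

-0.425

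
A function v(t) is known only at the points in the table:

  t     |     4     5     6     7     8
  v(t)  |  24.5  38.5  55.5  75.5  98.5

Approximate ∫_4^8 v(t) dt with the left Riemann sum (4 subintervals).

194

Δt = 1.
Sum = 1·[24.5 + 38.5 + 55.5 + 75.5] = 194.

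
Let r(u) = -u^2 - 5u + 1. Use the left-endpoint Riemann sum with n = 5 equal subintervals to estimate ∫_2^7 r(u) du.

-185

Δu = (7 − 2)/5 = 1.
Left endpoints: 2, 3, 4, 5, 6.
r(2) = -13, r(3) = -23, r(4) = -35, r(5) = -49, r(6) = -65.
Sum = Δu · [r(2) + r(3) + r(4) + r(5) + r(6)].
Sum = -185.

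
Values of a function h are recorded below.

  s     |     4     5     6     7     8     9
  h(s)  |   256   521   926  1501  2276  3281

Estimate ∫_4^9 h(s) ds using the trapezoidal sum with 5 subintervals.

6992.5

Δs = 1.
T_5 = (1/2)·[256 + 2·521 + 2·926 + 2·1501 + 2·2276 + 3281] = 6992.5.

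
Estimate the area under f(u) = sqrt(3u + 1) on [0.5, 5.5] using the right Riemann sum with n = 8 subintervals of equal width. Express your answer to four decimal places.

16.1841

Δu = (5.5 − 0.5)/8 = 0.625.
Right endpoints: 1.125, 1.75, 2.375, 3, 3.625, 4.25, 4.875, 5.5.
f(1.125) ≈ 2.0917, f(1.75) ≈ 2.5000, f(2.375) ≈ 2.8504, f(3) ≈ 3.1623, f(3.625) ≈ 3.4460, f(4.25) ≈ 3.7081, f(4.875) ≈ 3.9528, f(5.5) ≈ 4.1833.
Sum = Δu · [f(1.125) + f(1.75) + f(2.375) + ...].
Sum ≈ 16.1841.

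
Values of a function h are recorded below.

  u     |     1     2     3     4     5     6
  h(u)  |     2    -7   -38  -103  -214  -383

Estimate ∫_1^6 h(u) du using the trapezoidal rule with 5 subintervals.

Δu = 1.
T_5 = (1/2)·[2 + 2·(-7) + 2·(-38) + 2·(-103) + 2·(-214) + (-383)] = -552.5.

-552.5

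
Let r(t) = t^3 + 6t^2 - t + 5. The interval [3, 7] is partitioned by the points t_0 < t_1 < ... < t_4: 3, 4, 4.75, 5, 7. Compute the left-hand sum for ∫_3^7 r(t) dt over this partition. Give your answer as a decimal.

Subinterval widths: 1, 0.75, 0.25, 2.
Left endpoints: 3, 4, 4.75, 5.
r(3) = 83, r(4) = 161, r(4.75) = 242.796875, r(5) = 275.
Sum = Σ Δt_i · r(t_i).
Sum = 814.44921875.

814.44921875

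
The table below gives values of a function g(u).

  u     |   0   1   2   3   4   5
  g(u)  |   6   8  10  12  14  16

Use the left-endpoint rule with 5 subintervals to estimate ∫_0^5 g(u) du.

50

Δu = 1.
Sum = 1·[6 + 8 + 10 + 12 + 14] = 50.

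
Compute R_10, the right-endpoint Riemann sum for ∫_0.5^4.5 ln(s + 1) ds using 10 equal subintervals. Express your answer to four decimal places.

5.0213

Δs = (4.5 − 0.5)/10 = 0.4.
Right endpoints: 0.9, 1.3, 1.7, 2.1, 2.5, 2.9, 3.3, 3.7, 4.1, 4.5.
f(0.9) ≈ 0.6419, f(1.3) ≈ 0.8329, f(1.7) ≈ 0.9933, f(2.1) ≈ 1.1314, f(2.5) ≈ 1.2528, f(2.9) ≈ 1.3610, f(3.3) ≈ 1.4586, f(3.7) ≈ 1.5476, f(4.1) ≈ 1.6292, f(4.5) ≈ 1.7047.
Sum = Δs · [f(0.9) + f(1.3) + f(1.7) + ...].
Sum ≈ 5.0213.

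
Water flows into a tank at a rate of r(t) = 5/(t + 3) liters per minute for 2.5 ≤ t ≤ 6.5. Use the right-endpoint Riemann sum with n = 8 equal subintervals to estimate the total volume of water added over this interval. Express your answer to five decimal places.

2.63931

Δt = (6.5 − 2.5)/8 = 0.5.
Right endpoints: 3, 3.5, 4, 4.5, 5, 5.5, 6, 6.5.
r(3) = 5/6, r(3.5) = 10/13, r(4) = 5/7, r(4.5) = 2/3, r(5) = 0.625, r(5.5) = 10/17, r(6) = 5/9, r(6.5) = 10/19.
Sum = Δt · [r(3) + r(3.5) + r(4) + ...].
Sum ≈ 2.63931.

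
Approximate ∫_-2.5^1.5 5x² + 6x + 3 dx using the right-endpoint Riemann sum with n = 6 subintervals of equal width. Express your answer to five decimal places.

34.48148

Δx = (1.5 − (-2.5))/6 = 2/3.
Right endpoints: -11/6, -7/6, -0.5, 1/6, 5/6, 1.5.
f(-11/6) = 317/36, f(-7/6) = 101/36, f(-0.5) = 1.25, f(1/6) = 149/36, f(5/6) = 413/36, f(1.5) = 23.25.
Sum = Δx · [f(-11/6) + f(-7/6) + f(-0.5) + ...].
Sum ≈ 34.48148.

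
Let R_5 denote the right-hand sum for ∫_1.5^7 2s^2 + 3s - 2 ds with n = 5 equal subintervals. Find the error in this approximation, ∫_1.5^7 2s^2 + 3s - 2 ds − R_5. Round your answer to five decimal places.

Exact integral: ∫_1.5^7 f(s) ds ≈ 285.5416667.
R_5 = 348.26.
Error ≈ 285.5416667 − 348.26 ≈ -62.71833.

-62.71833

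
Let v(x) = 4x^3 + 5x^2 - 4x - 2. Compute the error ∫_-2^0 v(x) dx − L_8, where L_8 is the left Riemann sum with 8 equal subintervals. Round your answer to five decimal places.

Exact integral: ∫_-2^0 v(x) dx ≈ 1.3333333.
L_8 = 0.6875.
Error ≈ 1.3333333 − 0.6875 ≈ 0.64583.

0.64583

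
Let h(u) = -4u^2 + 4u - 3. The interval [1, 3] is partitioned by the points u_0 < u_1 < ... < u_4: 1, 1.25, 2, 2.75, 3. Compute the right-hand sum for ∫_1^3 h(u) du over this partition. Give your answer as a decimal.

-32.75

Subinterval widths: 0.25, 0.75, 0.75, 0.25.
Right endpoints: 1.25, 2, 2.75, 3.
h(1.25) = -4.25, h(2) = -11, h(2.75) = -22.25, h(3) = -27.
Sum = Σ Δu_i · h(u_i).
Sum = -32.75.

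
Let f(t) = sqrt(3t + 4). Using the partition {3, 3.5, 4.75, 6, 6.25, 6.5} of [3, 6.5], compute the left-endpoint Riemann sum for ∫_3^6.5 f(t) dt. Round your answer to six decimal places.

14.267664

Subinterval widths: 0.5, 1.25, 1.25, 0.25, 0.25.
Left endpoints: 3, 3.5, 4.75, 6, 6.25.
f(3) ≈ 3.605551, f(3.5) ≈ 3.807887, f(4.75) ≈ 4.272002, f(6) ≈ 4.690416, f(6.25) ≈ 4.769696.
Sum = Σ Δt_i · f(t_i).
Sum ≈ 14.267664.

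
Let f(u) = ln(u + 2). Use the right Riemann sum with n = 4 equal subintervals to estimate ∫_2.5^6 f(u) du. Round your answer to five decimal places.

6.61272

Δu = (6 − 2.5)/4 = 0.875.
Right endpoints: 3.375, 4.25, 5.125, 6.
f(3.375) ≈ 1.68176, f(4.25) ≈ 1.83258, f(5.125) ≈ 1.96361, f(6) ≈ 2.07944.
Sum = Δu · [f(3.375) + f(4.25) + f(5.125) + f(6)].
Sum ≈ 6.61272.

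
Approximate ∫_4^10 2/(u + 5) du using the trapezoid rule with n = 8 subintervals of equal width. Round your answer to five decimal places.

Δu = (10 − 4)/8 = 0.75.
f(4) = 2/9, f(4.75) = 8/39, f(5.5) = 4/21, f(6.25) = 8/45, f(7) = 1/6, f(7.75) = 8/51, f(8.5) = 4/27, f(9.25) = 8/57, f(10) = 2/15.
T_8 = (Δu/2)·[f(u_0) + 2f(u_1) + ... + 2f(u_{7}) + f(u_8)].
Sum ≈ 1.02239.

1.02239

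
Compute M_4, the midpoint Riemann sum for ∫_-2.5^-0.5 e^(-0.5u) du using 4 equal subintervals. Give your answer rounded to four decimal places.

4.4012

Δu = (-0.5 − (-2.5))/4 = 0.5.
Midpoints: -2.25, -1.75, -1.25, -0.75.
f(-2.25) ≈ 3.0802, f(-1.75) ≈ 2.3989, f(-1.25) ≈ 1.8682, f(-0.75) ≈ 1.4550.
Sum = Δu · [f(-2.25) + f(-1.75) + f(-1.25) + f(-0.75)].
Sum ≈ 4.4012.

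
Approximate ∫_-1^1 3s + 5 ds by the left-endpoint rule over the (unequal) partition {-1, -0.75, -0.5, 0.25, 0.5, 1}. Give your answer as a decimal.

8.5

Subinterval widths: 0.25, 0.25, 0.75, 0.25, 0.5.
Left endpoints: -1, -0.75, -0.5, 0.25, 0.5.
f(-1) = 2, f(-0.75) = 2.75, f(-0.5) = 3.5, f(0.25) = 5.75, f(0.5) = 6.5.
Sum = Σ Δs_i · f(s_i).
Sum = 8.5.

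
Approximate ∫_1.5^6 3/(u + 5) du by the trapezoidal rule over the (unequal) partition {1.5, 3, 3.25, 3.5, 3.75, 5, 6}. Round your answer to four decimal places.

Subinterval widths: 1.5, 0.25, 0.25, 0.25, 1.25, 1.
f(1.5) = 6/13, f(3) = 0.375, f(3.25) = 4/11, f(3.5) = 6/17, f(3.75) = 12/35, f(5) = 0.3, f(6) = 3/11.
On each subinterval the trapezoid contributes (Δu_i/2)·[f(u_{i-1}) + f(u_i)].
Sum ≈ 1.5844.

1.5844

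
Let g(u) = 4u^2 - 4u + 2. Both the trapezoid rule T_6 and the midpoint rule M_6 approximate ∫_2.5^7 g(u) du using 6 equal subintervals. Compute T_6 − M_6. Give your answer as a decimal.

T_6 = 361.6875.
M_6 = 359.15625.
T_6 − M_6 = 2.53125.

2.53125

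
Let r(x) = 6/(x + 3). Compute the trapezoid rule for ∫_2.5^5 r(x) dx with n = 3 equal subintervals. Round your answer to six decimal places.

Δx = (5 − 2.5)/3 = 5/6.
r(2.5) = 12/11, r(10/3) = 18/19, r(25/6) = 36/43, r(5) = 0.75.
T_3 = (Δx/2)·[r(x_0) + 2r(x_1) + 2r(x_2) + r(x_3)].
Sum ≈ 2.254194.

2.254194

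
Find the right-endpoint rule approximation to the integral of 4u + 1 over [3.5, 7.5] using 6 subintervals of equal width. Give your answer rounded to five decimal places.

97.33333

Δu = (7.5 − 3.5)/6 = 2/3.
Right endpoints: 25/6, 29/6, 5.5, 37/6, 41/6, 7.5.
f(25/6) = 53/3, f(29/6) = 61/3, f(5.5) = 23, f(37/6) = 77/3, f(41/6) = 85/3, f(7.5) = 31.
Sum = Δu · [f(25/6) + f(29/6) + f(5.5) + ...].
Sum ≈ 97.33333.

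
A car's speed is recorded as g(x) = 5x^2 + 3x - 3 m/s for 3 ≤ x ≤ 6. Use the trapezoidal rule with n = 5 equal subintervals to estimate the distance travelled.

347.4

Δx = (6 − 3)/5 = 0.6.
g(3) = 51, g(3.6) = 72.6, g(4.2) = 97.8, g(4.8) = 126.6, g(5.4) = 159, g(6) = 195.
T_5 = (Δx/2)·[g(x_0) + 2g(x_1) + ... + 2g(x_{4}) + g(x_5)].
Sum = 347.4.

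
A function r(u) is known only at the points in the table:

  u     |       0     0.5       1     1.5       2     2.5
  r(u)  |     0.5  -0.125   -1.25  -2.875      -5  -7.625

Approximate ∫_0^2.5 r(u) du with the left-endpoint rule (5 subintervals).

-4.375

Δu = 0.5.
Sum = 0.5·[0.5 + (-0.125) + (-1.25) + (-2.875) + (-5)] = -4.375.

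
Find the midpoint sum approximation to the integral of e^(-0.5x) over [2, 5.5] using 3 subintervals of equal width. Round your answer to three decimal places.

Δx = (5.5 − 2)/3 = 7/6.
Midpoints: 31/12, 3.75, 59/12.
f(31/12) ≈ 0.275, f(3.75) ≈ 0.153, f(59/12) ≈ 0.086.
Sum = Δx · [f(31/12) + f(3.75) + f(59/12)].
Sum ≈ 0.599.

0.599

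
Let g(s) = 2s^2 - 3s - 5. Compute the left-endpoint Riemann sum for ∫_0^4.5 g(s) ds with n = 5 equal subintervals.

Δs = (4.5 − 0)/5 = 0.9.
Left endpoints: 0, 0.9, 1.8, 2.7, 3.6.
g(0) = -5, g(0.9) = -6.08, g(1.8) = -3.92, g(2.7) = 1.48, g(3.6) = 10.12.
Sum = Δs · [g(0) + g(0.9) + g(1.8) + g(2.7) + g(3.6)].
Sum = -3.06.

-3.06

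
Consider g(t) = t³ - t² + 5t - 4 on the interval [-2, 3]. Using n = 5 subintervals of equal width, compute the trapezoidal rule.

Δt = (3 − (-2))/5 = 1.
g(-2) = -26, g(-1) = -11, g(0) = -4, g(1) = 1, g(2) = 10, g(3) = 29.
T_5 = (Δt/2)·[g(t_0) + 2g(t_1) + ... + 2g(t_{4}) + g(t_5)].
Sum = -2.5.

-2.5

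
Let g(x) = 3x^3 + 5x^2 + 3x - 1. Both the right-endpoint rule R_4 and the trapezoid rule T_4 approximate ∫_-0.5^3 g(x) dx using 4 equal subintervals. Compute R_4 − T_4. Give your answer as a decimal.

59.3359375

R_4 ≈ 182.129883.
T_4 ≈ 122.793945.
R_4 − T_4 = 59.3359375.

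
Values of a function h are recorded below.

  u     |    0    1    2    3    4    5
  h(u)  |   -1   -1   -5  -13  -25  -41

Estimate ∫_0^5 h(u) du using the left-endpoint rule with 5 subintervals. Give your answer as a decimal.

Δu = 1.
Sum = 1·[(-1) + (-1) + (-5) + (-13) + (-25)] = -45.

-45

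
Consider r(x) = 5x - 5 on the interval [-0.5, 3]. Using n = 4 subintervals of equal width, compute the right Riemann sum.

12.03125

Δx = (3 − (-0.5))/4 = 0.875.
Right endpoints: 0.375, 1.25, 2.125, 3.
r(0.375) = -3.125, r(1.25) = 1.25, r(2.125) = 5.625, r(3) = 10.
Sum = Δx · [r(0.375) + r(1.25) + r(2.125) + r(3)].
Sum = 12.03125.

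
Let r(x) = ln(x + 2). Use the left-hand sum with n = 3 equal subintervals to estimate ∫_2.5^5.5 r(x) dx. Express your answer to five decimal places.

Δx = (5.5 − 2.5)/3 = 1.
Left endpoints: 2.5, 3.5, 4.5.
r(2.5) ≈ 1.50408, r(3.5) ≈ 1.70475, r(4.5) ≈ 1.87180.
Sum = Δx · [r(2.5) + r(3.5) + r(4.5)].
Sum ≈ 5.08063.

5.08063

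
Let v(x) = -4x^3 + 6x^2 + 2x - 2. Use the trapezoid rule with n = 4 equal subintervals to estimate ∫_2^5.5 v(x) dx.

Δx = (5.5 − 2)/4 = 0.875.
v(2) = -6, v(2.875) = -41.7109375, v(3.75) = -121.0625, v(4.625) = -260.1328125, v(5.5) = -475.
T_4 = (Δx/2)·[v(x_0) + 2v(x_1) + 2v(x_2) + 2v(x_3) + v(x_4)].
Sum = -580.48046875.

-580.48046875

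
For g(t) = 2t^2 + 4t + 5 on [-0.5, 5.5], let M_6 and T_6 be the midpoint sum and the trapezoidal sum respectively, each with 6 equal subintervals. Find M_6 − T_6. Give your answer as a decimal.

-3

M_6 = 200.
T_6 = 203.
M_6 − T_6 = -3.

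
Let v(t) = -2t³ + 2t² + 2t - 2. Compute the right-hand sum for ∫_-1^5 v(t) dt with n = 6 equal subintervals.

-322

Δt = (5 − (-1))/6 = 1.
Right endpoints: 0, 1, 2, 3, 4, 5.
v(0) = -2, v(1) = 0, v(2) = -6, v(3) = -32, v(4) = -90, v(5) = -192.
Sum = Δt · [v(0) + v(1) + v(2) + ...].
Sum = -322.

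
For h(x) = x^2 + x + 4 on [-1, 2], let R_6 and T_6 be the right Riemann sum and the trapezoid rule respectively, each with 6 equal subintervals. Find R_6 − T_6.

1.5

R_6 = 18.125.
T_6 = 16.625.
R_6 − T_6 = 1.5.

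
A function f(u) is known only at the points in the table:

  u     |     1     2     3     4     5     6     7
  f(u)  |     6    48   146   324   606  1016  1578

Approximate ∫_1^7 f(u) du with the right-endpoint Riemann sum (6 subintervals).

Δu = 1.
Sum = 1·[48 + 146 + 324 + 606 + 1016 + 1578] = 3718.

3718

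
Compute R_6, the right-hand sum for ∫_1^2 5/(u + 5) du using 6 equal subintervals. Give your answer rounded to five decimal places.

Δu = (2 − 1)/6 = 1/6.
Right endpoints: 7/6, 4/3, 1.5, 5/3, 11/6, 2.
f(7/6) = 30/37, f(4/3) = 15/19, f(1.5) = 10/13, f(5/3) = 0.75, f(11/6) = 30/41, f(2) = 5/7.
Sum = Δu · [f(7/6) + f(4/3) + f(1.5) + ...].
Sum ≈ 0.76092.

0.76092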